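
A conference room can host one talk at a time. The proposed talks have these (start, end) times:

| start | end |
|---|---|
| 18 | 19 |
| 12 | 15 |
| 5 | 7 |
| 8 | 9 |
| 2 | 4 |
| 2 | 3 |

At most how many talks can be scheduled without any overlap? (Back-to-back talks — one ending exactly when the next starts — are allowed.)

Sorted by end: (2,3)  (2,4)  (5,7)  (8,9)  (12,15)  (18,19)
take (2,3); skip (2,4); take (5,7); take (8,9); take (12,15); take (18,19).
Selected 5 talks.

5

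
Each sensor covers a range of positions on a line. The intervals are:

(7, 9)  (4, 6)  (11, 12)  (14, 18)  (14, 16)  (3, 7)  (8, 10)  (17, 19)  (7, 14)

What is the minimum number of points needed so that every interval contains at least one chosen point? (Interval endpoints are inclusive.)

Process intervals by earliest right end; each time one isn't hit yet, stab at its right endpoint.
Sorted: [4,6] [3,7] [7,9] [8,10] [11,12] [7,14] [14,16] [14,18] [17,19]
{[4,6],[3,7]} hit by 6; {[7,9],[8,10]} hit by 9; {[11,12],[7,14]} hit by 12; {[14,16],[14,18]} hit by 16; {[17,19]} hit by 19.
Points: 6, 9, 12, 16, 19 (5 total).

5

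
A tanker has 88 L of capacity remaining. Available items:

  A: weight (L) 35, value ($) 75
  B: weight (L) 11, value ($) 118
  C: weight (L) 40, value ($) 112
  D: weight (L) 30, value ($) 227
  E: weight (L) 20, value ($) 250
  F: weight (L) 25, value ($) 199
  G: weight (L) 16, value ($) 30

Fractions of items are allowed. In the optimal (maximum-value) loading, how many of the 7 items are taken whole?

4

Sort by value per unit weight and fill in that order.
Order: E (250/20=12.50) > B (118/11=10.73) > F (199/25=7.96) > D (227/30=7.57) > C (112/40=2.80) > A (75/35=2.14) > G (30/16=1.88)
Fill: take E (20 @ 250) → take B (11 @ 118) → take F (25 @ 199) → take D (30 @ 227) → take 2/40 of C → 5.60; 88/88 used.
4 item(s) taken whole; one partial (take 2/40 of C).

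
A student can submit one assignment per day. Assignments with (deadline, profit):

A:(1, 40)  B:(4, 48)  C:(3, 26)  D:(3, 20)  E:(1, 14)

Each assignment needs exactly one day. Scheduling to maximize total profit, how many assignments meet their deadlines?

Profit order: B=48 A=40 C=26 D=20 E=14
Assign: B→slot 4, A→slot 1, C→slot 3, D→slot 2, E skipped.
Slots: [1:A] [2:D] [3:C] [4:B]
4 of 5 scheduled.

4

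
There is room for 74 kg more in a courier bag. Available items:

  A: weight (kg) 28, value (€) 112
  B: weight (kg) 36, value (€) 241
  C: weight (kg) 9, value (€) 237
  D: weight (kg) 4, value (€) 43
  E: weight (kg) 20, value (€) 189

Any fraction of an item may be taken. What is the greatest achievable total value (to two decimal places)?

Sort by value per unit weight and fill in that order.
Ratios (sorted): C 26.33, D 10.75, E 9.45, B 6.69, A 4.00
take C (9 @ 237); take D (4 @ 43); take E (20 @ 189); take B (36 @ 241); take 5/28 of A → 20.00. Capacity used 74/74.
Total value = 730.00

730.00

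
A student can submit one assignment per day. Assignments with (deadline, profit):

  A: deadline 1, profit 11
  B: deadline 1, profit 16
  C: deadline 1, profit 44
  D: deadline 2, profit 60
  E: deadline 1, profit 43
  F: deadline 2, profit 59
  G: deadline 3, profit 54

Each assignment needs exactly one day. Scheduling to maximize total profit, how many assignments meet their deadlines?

3

By profit: D(d2,60), F(d2,59), G(d3,54), C(d1,44), E(d1,43), B(d1,16), A(d1,11)
D→slot 2; F→slot 1; G→slot 3; C skipped; E skipped; B skipped; A skipped.
3 of 7 scheduled.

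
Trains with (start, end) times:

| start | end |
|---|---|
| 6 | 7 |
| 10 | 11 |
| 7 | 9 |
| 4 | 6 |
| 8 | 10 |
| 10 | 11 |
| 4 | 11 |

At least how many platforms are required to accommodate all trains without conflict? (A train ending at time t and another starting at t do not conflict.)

3

Count concurrent intervals with a sweep; the peak is the room count.
starts: [4, 4, 6, 7, 8, 10, 10]
ends:   [6, 7, 9, 10, 11, 11, 11]
s4→1 s4→2 e6→1 s6→2 e7→1 s7→2 s8→3  — peak 3.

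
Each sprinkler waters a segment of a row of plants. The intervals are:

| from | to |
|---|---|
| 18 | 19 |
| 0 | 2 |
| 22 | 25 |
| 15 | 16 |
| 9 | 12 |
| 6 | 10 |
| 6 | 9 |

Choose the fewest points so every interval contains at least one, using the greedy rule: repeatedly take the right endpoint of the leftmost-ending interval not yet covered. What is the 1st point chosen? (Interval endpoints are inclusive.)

2

Sort by right endpoint; whenever an interval is uncovered, place a point at its right end.
Sorted: [0,2] [6,9] [6,10] [9,12] [15,16] [18,19] [22,25]
{[0,2]} hit by 2; {[6,9],[6,10],[9,12]} hit by 9; {[15,16]} hit by 16; {[18,19]} hit by 19; {[22,25]} hit by 25.
Points: 2, 9, 16, 19, 25 (5 total).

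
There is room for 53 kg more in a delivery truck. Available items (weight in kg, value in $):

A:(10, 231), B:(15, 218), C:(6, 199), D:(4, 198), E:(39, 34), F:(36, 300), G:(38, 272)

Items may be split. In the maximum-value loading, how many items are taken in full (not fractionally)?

Sort by value per unit weight and fill in that order.
Order: D (198/4=49.50) > C (199/6=33.17) > A (231/10=23.10) > B (218/15=14.53) > F (300/36=8.33) > G (272/38=7.16) > E (34/39=0.87)
Fill: take D (4 @ 198) → take C (6 @ 199) → take A (10 @ 231) → take B (15 @ 218) → take 18/36 of F → 150.00; 53/53 used.
4 item(s) taken whole; one partial (take 18/36 of F).

4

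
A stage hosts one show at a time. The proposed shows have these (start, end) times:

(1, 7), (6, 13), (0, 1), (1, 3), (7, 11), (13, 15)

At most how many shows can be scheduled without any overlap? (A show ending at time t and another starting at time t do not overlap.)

Order by finish time; keep every interval that doesn't clash with the previous kept one.
Sorted by end: (0,1)  (1,3)  (1,7)  (7,11)  (6,13)  (13,15)
take (0,1); take (1,3); take (7,11); skip (6,13); take (13,15).
Selected 4 shows.

4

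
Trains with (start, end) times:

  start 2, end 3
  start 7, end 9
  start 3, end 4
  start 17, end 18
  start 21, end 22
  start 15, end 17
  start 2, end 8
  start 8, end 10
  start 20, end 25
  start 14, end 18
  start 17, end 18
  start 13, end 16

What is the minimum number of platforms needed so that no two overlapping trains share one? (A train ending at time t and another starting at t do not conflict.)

Count concurrent intervals with a sweep; the peak is the room count.
Events (time:±→running): 2:+→1 2:+→2 3:-→1 3:+→2 4:-→1 7:+→2 8:-→1 8:+→2 9:-→1 10:-→0 13:+→1 14:+→2 15:+→3 … peak 3.

3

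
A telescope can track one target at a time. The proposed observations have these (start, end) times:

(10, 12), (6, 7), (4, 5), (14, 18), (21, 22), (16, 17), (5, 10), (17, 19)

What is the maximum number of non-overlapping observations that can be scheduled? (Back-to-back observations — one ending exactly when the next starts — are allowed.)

Order by finish time; keep every interval that doesn't clash with the previous kept one.
By end time: (4,5), (6,7), (5,10), (10,12), (16,17), (14,18), (17,19), (21,22).
Pick (4,5); next start ≥ 5 → (6,7); next start ≥ 7 → (10,12); next start ≥ 12 → (16,17); next start ≥ 17 → (17,19); next start ≥ 19 → (21,22).
Selected 6 observations.

6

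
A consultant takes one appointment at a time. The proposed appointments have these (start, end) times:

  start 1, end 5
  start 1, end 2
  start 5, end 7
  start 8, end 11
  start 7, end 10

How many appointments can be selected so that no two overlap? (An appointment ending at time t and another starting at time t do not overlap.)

Sorted by end: (1,2)  (1,5)  (5,7)  (7,10)  (8,11)
take (1,2); skip (1,5); take (5,7); take (7,10).
Selected 3 appointments.

3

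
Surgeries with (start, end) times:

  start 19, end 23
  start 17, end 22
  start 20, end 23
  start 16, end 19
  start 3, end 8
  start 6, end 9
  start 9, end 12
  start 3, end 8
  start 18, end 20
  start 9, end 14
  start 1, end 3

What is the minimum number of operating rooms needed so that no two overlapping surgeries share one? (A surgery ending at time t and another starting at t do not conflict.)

The answer is the maximum number of intervals overlapping at any instant.
Events (time:±→running): 1:+→1 3:-→0 3:+→1 3:+→2 6:+→3 … peak 3.

3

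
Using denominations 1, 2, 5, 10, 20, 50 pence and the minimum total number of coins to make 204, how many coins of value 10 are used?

Greedy: take as many of the largest coin as possible, then repeat with the remainder.
204 − 4×50→4 − 2×2→0
Count of 10: 0

0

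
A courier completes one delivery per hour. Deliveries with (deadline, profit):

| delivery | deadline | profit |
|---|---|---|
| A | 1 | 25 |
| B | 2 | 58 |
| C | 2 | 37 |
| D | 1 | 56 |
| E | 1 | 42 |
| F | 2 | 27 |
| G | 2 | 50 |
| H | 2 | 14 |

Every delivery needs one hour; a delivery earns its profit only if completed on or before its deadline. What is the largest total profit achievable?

Sort by profit descending; place each in the latest free slot ≤ its deadline.
By profit: B(d2,58), D(d1,56), G(d2,50), E(d1,42), C(d2,37), F(d2,27), A(d1,25), H(d2,14)
B→slot 2; D→slot 1; G skipped; E skipped; C skipped; F skipped; A skipped; H skipped.
Profit = 56 + 58 = 114

114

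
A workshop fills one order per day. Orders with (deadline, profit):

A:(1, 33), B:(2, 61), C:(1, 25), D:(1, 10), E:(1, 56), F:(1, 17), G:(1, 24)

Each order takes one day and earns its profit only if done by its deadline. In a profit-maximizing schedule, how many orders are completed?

Sort by profit descending; place each in the latest free slot ≤ its deadline.
Profit order: B=61 E=56 A=33 C=25 G=24 F=17 D=10
Assign: B→slot 2, E→slot 1, A skipped, C skipped, G skipped, F skipped, D skipped.
Slots: [1:E] [2:B]
2 of 7 scheduled.

2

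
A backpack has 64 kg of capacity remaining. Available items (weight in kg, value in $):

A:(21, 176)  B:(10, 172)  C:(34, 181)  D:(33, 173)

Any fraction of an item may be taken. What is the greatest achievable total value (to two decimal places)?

523.68

Sort by value per unit weight and fill in that order.
Ratios (sorted): B 17.20, A 8.38, C 5.32, D 5.24
take B (10 @ 172); take A (21 @ 176); take 33/34 of C → 175.68. Capacity used 64/64.
Total value = 523.68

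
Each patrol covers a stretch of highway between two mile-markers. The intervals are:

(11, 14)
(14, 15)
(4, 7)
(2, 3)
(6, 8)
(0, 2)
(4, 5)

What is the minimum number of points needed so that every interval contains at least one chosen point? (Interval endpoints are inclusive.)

4

Sorted: [0,2] [2,3] [4,5] [4,7] [6,8] [11,14] [14,15]
{[0,2],[2,3]} hit by 2; {[4,5],[4,7]} hit by 5; {[6,8]} hit by 8; {[11,14],[14,15]} hit by 14.
Points: 2, 5, 8, 14 (4 total).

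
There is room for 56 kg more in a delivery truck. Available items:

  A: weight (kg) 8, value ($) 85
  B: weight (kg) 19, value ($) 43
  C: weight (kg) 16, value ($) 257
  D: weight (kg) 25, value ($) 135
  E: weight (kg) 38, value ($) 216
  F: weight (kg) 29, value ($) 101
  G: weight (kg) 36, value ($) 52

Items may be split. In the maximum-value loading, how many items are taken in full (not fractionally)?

2

Greedy by value/weight ratio, highest first.
Ratios (sorted): C 16.06, A 10.62, E 5.68, D 5.40, F 3.48, B 2.26, G 1.44
take C (16 @ 257); take A (8 @ 85); take 32/38 of E → 181.89. Capacity used 56/56.
2 item(s) taken whole; one partial (take 32/38 of E).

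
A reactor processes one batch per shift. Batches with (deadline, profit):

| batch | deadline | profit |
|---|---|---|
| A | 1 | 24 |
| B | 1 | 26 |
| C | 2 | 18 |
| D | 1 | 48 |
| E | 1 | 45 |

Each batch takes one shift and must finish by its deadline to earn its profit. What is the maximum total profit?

Take jobs in profit order; each goes to the latest open slot no later than its deadline.
Profit order: D=48 E=45 B=26 A=24 C=18
Assign: D→slot 1, E skipped, B skipped, A skipped, C→slot 2.
Slots: [1:D] [2:C]
Profit = 48 + 18 = 66

66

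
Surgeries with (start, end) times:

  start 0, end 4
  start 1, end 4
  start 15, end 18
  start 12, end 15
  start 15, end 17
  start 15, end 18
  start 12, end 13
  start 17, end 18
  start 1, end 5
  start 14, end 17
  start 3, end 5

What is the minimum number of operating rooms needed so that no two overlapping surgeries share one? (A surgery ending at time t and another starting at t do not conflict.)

starts: [0, 1, 1, 3, 12, 12, 14, 15, 15, 15, 17]
ends:   [4, 4, 5, 5, 13, 15, 17, 17, 18, 18, 18]
s0→1 s1→2 s1→3 s3→4  — peak 4.

4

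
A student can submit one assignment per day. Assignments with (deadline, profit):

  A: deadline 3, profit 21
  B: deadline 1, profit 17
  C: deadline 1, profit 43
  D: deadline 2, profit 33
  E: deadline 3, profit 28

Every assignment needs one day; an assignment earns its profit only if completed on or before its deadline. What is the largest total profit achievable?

Sort by profit descending; place each in the latest free slot ≤ its deadline.
Profit order: C=43 D=33 E=28 A=21 B=17
Assign: C→slot 1, D→slot 2, E→slot 3, A skipped, B skipped.
Slots: [1:C] [2:D] [3:E]
Profit = 43 + 33 + 28 = 104

104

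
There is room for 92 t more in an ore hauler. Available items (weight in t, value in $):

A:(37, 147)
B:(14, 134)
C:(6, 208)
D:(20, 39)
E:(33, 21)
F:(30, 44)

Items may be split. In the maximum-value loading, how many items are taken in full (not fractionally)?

Order: C (208/6=34.67) > B (134/14=9.57) > A (147/37=3.97) > D (39/20=1.95) > F (44/30=1.47) > E (21/33=0.64)
Fill: take C (6 @ 208) → take B (14 @ 134) → take A (37 @ 147) → take D (20 @ 39) → take 15/30 of F → 22.00; 92/92 used.
4 item(s) taken whole; one partial (take 15/30 of F).

4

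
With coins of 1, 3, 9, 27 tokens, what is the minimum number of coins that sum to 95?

7

Greedy: take as many of the largest coin as possible, then repeat with the remainder.
95 = 3×27 + 1×9 + 1×3 + 2×1
Total coins = 3 + 1 + 1 + 2 = 7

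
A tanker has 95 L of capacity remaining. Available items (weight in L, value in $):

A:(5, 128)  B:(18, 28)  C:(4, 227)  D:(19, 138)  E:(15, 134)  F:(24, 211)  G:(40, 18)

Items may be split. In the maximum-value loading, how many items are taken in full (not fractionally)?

Order: C (227/4=56.75) > A (128/5=25.60) > E (134/15=8.93) > F (211/24=8.79) > D (138/19=7.26) > B (28/18=1.56) > G (18/40=0.45)
Fill: take C (4 @ 227) → take A (5 @ 128) → take E (15 @ 134) → take F (24 @ 211) → take D (19 @ 138) → take B (18 @ 28) → take 10/40 of G → 4.50; 95/95 used.
6 item(s) taken whole; one partial (take 10/40 of G).

6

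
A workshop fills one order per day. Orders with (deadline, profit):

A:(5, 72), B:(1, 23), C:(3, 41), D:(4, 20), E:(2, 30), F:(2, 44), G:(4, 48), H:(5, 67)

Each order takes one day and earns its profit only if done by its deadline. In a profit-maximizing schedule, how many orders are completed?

Sort by profit descending; place each in the latest free slot ≤ its deadline.
By profit: A(d5,72), H(d5,67), G(d4,48), F(d2,44), C(d3,41), E(d2,30), B(d1,23), D(d4,20)
A→slot 5; H→slot 4; G→slot 3; F→slot 2; C→slot 1; E skipped; B skipped; D skipped.
5 of 8 scheduled.

5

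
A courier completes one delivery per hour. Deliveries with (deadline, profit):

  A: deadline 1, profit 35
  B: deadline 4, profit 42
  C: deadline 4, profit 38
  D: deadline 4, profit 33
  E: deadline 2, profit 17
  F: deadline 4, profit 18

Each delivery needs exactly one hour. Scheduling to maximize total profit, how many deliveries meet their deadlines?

Sort by profit descending; place each in the latest free slot ≤ its deadline.
Profit order: B=42 C=38 A=35 D=33 F=18 E=17
Assign: B→slot 4, C→slot 3, A→slot 1, D→slot 2, F skipped, E skipped.
Slots: [1:A] [2:D] [3:C] [4:B]
4 of 6 scheduled.

4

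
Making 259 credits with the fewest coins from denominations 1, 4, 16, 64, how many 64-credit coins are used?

Use the largest denomination that fits, subtract, and repeat.
259 = 4×64 + 3×1
Count of 64: 4

4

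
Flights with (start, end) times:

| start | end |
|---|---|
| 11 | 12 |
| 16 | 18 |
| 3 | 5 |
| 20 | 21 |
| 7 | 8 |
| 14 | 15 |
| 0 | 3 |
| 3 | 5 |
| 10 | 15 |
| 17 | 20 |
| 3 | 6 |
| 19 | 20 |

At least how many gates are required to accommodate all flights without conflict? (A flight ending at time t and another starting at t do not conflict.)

The answer is the maximum number of intervals overlapping at any instant.
Events (time:±→running): 0:+→1 3:-→0 3:+→1 3:+→2 3:+→3 … peak 3.

3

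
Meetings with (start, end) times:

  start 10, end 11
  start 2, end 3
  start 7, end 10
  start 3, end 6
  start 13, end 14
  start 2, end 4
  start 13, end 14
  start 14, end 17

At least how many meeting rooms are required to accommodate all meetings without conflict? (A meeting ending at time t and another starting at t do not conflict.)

2

Count concurrent intervals with a sweep; the peak is the room count.
starts: [2, 2, 3, 7, 10, 13, 13, 14]
ends:   [3, 4, 6, 10, 11, 14, 14, 17]
s2→1 s2→2  — peak 2.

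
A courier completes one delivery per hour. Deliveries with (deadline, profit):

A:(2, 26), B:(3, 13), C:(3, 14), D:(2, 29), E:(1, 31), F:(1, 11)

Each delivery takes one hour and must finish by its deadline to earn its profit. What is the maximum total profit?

74

Profit order: E=31 D=29 A=26 C=14 B=13 F=11
Assign: E→slot 1, D→slot 2, A skipped, C→slot 3, B skipped, F skipped.
Slots: [1:E] [2:D] [3:C]
Profit = 31 + 29 + 14 = 74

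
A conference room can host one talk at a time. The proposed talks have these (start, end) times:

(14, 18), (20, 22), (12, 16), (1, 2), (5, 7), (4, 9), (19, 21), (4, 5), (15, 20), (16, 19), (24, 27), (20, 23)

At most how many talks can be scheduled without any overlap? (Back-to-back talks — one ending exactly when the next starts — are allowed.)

7

By end time: (1,2), (4,5), (5,7), (4,9), (12,16), (14,18), (16,19), (15,20), (19,21), (20,22), (20,23), (24,27).
Pick (1,2); next start ≥ 2 → (4,5); next start ≥ 5 → (5,7); next start ≥ 7 → (12,16); next start ≥ 16 → (16,19); next start ≥ 19 → (19,21); next start ≥ 21 → (24,27).
Selected 7 talks.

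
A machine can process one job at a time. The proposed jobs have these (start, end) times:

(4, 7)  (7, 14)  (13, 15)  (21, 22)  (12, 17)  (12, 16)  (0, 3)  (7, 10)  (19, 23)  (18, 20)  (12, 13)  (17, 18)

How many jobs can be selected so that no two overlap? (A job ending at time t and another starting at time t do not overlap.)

Order by finish time; keep every interval that doesn't clash with the previous kept one.
By end time: (0,3), (4,7), (7,10), (12,13), (7,14), (13,15), (12,16), (12,17), (17,18), (18,20), (21,22), (19,23).
Pick (0,3); next start ≥ 3 → (4,7); next start ≥ 7 → (7,10); next start ≥ 10 → (12,13); next start ≥ 13 → (13,15); next start ≥ 15 → (17,18); next start ≥ 18 → (18,20); next start ≥ 20 → (21,22).
Selected 8 jobs.

8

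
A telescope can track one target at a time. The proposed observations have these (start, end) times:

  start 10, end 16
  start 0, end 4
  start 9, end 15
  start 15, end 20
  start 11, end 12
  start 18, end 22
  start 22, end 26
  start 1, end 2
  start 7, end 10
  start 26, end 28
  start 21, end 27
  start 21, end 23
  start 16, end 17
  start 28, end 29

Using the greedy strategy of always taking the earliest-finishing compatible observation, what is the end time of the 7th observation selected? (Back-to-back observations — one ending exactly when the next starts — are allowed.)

Order by finish time; keep every interval that doesn't clash with the previous kept one.
Sorted by end: (1,2)  (0,4)  (7,10)  (11,12)  (9,15)  (10,16)  (16,17)  (15,20)  (18,22)  (21,23)  (22,26)  (21,27)  (26,28)  (28,29)
take (1,2); take (7,10); take (11,12); skip (9,15); take (16,17); take (18,22); take (22,26); skip (21,27); take (26,28); take (28,29).
Selected: (1,2) (7,10) (11,12) (16,17) (18,22) (22,26) (26,28) (28,29)

28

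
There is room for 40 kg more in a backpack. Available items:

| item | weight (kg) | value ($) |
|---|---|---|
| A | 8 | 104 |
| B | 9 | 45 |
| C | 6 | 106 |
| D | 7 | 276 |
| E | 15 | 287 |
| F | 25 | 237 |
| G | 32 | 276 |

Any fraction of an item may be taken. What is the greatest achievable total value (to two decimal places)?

Sort by value per unit weight and fill in that order.
Order: D (276/7=39.43) > E (287/15=19.13) > C (106/6=17.67) > A (104/8=13.00) > F (237/25=9.48) > G (276/32=8.62) > B (45/9=5.00)
Fill: take D (7 @ 276) → take E (15 @ 287) → take C (6 @ 106) → take A (8 @ 104) → take 4/25 of F → 37.92; 40/40 used.
Total value = 810.92

810.92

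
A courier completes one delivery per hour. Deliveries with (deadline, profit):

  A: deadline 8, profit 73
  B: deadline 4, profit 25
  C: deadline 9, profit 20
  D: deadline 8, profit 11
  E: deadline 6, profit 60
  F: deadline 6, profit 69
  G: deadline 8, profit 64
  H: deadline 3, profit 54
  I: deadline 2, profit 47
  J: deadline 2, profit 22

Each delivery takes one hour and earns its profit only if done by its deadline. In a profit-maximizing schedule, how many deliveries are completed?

Take jobs in profit order; each goes to the latest open slot no later than its deadline.
By profit: A(d8,73), F(d6,69), G(d8,64), E(d6,60), H(d3,54), I(d2,47), B(d4,25), J(d2,22), C(d9,20), D(d8,11)
A→slot 8; F→slot 6; G→slot 7; E→slot 5; H→slot 3; I→slot 2; B→slot 4; J→slot 1; C→slot 9; D skipped.
9 of 10 scheduled.

9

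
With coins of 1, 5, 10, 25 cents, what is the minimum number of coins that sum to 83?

83 = 3×25 + 1×5 + 3×1
Total coins = 3 + 1 + 3 = 7

7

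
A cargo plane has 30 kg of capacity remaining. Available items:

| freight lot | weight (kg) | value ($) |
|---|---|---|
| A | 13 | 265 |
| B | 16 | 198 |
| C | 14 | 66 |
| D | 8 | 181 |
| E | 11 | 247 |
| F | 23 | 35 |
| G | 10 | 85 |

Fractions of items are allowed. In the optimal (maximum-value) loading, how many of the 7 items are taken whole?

2

Sort by value per unit weight and fill in that order.
Ratios (sorted): D 22.62, E 22.45, A 20.38, B 12.38, G 8.50, C 4.71, F 1.52
take D (8 @ 181); take E (11 @ 247); take 11/13 of A → 224.23. Capacity used 30/30.
2 item(s) taken whole; one partial (take 11/13 of A).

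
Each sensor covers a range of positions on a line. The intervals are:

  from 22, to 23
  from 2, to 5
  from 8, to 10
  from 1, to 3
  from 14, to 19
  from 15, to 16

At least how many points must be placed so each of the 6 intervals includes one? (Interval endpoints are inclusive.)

4

Sorted: [1,3] [2,5] [8,10] [15,16] [14,19] [22,23]
{[1,3],[2,5]} hit by 3; {[8,10]} hit by 10; {[15,16],[14,19]} hit by 16; {[22,23]} hit by 23.
Points: 3, 10, 16, 23 (4 total).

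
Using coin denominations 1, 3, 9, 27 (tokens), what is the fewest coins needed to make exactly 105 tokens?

Greedy: take as many of the largest coin as possible, then repeat with the remainder.
105 − 3×27→24 − 2×9→6 − 2×3→0
Total coins = 3 + 2 + 2 = 7

7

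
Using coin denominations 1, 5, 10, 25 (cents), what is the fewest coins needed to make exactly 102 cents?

6

Use the largest denomination that fits, subtract, and repeat.
102 = 4×25 + 2×1
Total coins = 4 + 2 = 6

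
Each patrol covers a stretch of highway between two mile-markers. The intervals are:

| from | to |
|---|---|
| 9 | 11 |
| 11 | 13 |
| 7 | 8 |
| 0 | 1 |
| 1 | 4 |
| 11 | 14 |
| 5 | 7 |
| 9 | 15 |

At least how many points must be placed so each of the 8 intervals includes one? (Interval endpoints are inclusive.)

Sort by right endpoint; whenever an interval is uncovered, place a point at its right end.
Sorted: [0,1] [1,4] [5,7] [7,8] [9,11] [11,13] [11,14] [9,15]
{[0,1],[1,4]} hit by 1; {[5,7],[7,8]} hit by 7; {[9,11],[11,13],[11,14],[9,15]} hit by 11.
Points: 1, 7, 11 (3 total).

3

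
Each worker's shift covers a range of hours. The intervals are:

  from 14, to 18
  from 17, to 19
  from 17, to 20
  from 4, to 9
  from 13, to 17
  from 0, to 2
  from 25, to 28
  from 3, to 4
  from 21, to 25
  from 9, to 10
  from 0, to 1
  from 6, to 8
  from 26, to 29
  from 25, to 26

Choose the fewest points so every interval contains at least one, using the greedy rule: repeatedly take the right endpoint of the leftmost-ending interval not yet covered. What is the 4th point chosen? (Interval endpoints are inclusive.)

10

By right end: [0,1]  [0,2]  [3,4]  [6,8]  [4,9]  [9,10]  [13,17]  [14,18]  [17,19]  [17,20]  [21,25]  [25,26]  [25,28]  [26,29]
[0,1] uncovered → point at 1; [3,4] uncovered → point at 4; [6,8] uncovered → point at 8; [9,10] uncovered → point at 10; [13,17] uncovered → point at 17; [21,25] uncovered → point at 25; [26,29] uncovered → point at 29.
Points: 1, 4, 8, 10, 17, 25, 29 (7 total).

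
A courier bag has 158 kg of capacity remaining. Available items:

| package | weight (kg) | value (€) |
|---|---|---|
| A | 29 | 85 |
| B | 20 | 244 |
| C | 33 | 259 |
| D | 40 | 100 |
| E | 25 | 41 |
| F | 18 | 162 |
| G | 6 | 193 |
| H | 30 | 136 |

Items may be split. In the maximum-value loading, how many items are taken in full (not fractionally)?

6

Greedy by value/weight ratio, highest first.
Ratios (sorted): G 32.17, B 12.20, F 9.00, C 7.85, H 4.53, A 2.93, D 2.50, E 1.64
take G (6 @ 193); take B (20 @ 244); take F (18 @ 162); take C (33 @ 259); take H (30 @ 136); take A (29 @ 85); take 22/40 of D → 55.00. Capacity used 158/158.
6 item(s) taken whole; one partial (take 22/40 of D).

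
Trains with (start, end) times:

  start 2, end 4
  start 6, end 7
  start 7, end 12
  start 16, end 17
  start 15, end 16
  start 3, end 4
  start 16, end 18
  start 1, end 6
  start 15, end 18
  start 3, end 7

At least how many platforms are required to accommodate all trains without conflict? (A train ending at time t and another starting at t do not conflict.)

The answer is the maximum number of intervals overlapping at any instant.
starts: [1, 2, 3, 3, 6, 7, 15, 15, 16, 16]
ends:   [4, 4, 6, 7, 7, 12, 16, 17, 18, 18]
s1→1 s2→2 s3→3 s3→4  — peak 4.

4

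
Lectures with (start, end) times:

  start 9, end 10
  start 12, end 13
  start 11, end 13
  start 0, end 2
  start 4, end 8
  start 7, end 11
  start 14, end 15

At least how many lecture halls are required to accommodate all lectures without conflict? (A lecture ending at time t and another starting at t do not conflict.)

The answer is the maximum number of intervals overlapping at any instant.
starts: [0, 4, 7, 9, 11, 12, 14]
ends:   [2, 8, 10, 11, 13, 13, 15]
s0→1 e2→0 s4→1 s7→2  — peak 2.

2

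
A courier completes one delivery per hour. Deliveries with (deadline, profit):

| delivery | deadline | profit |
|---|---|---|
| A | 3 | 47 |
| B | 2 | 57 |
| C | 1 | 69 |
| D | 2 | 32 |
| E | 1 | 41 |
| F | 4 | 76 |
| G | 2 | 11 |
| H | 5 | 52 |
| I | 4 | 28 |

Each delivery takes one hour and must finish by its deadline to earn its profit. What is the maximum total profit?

301

By profit: F(d4,76), C(d1,69), B(d2,57), H(d5,52), A(d3,47), E(d1,41), D(d2,32), I(d4,28), G(d2,11)
F→slot 4; C→slot 1; B→slot 2; H→slot 5; A→slot 3; E skipped; D skipped; I skipped; G skipped.
Profit = 69 + 57 + 47 + 76 + 52 = 301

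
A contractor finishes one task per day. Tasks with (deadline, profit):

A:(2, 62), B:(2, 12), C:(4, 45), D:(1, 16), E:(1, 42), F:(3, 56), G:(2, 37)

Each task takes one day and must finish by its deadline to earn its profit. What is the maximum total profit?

205

Take jobs in profit order; each goes to the latest open slot no later than its deadline.
By profit: A(d2,62), F(d3,56), C(d4,45), E(d1,42), G(d2,37), D(d1,16), B(d2,12)
A→slot 2; F→slot 3; C→slot 4; E→slot 1; G skipped; D skipped; B skipped.
Profit = 42 + 62 + 56 + 45 = 205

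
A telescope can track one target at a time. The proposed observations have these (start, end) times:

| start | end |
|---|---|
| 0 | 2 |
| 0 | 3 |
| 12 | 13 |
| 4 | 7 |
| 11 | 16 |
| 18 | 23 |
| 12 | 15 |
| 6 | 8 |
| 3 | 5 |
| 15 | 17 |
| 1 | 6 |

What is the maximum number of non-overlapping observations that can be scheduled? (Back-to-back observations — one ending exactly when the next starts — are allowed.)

By end time: (0,2), (0,3), (3,5), (1,6), (4,7), (6,8), (12,13), (12,15), (11,16), (15,17), (18,23).
Pick (0,2); next start ≥ 2 → (3,5); next start ≥ 5 → (6,8); next start ≥ 8 → (12,13); next start ≥ 13 → (15,17); next start ≥ 17 → (18,23).
Selected 6 observations.

6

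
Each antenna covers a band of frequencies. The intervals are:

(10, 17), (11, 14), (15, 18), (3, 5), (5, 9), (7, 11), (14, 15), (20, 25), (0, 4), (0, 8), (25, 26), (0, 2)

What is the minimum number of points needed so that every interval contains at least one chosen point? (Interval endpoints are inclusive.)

5

Sort by right endpoint; whenever an interval is uncovered, place a point at its right end.
Sorted: [0,2] [0,4] [3,5] [0,8] [5,9] [7,11] [11,14] [14,15] [10,17] [15,18] [20,25] [25,26]
{[0,2],[0,4]} hit by 2; {[3,5],[0,8],[5,9]} hit by 5; {[7,11],[11,14]} hit by 11; {[14,15],[10,17],[15,18]} hit by 15; {[20,25],[25,26]} hit by 25.
Points: 2, 5, 11, 15, 25 (5 total).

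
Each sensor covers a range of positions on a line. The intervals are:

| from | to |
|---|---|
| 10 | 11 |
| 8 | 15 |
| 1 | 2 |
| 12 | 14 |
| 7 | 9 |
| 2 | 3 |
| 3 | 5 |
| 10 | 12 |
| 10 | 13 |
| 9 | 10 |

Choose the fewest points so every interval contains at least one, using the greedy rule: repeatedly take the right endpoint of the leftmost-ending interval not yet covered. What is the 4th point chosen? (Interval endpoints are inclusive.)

Process intervals by earliest right end; each time one isn't hit yet, stab at its right endpoint.
Sorted: [1,2] [2,3] [3,5] [7,9] [9,10] [10,11] [10,12] [10,13] [12,14] [8,15]
{[1,2],[2,3]} hit by 2; {[3,5]} hit by 5; {[7,9],[9,10]} hit by 9; {[10,11],[10,12],[10,13]} hit by 11; {[12,14],[8,15]} hit by 14.
Points: 2, 5, 9, 11, 14 (5 total).

11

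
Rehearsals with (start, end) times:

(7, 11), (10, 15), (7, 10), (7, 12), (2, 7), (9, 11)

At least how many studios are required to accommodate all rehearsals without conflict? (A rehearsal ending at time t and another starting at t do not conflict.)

The answer is the maximum number of intervals overlapping at any instant.
starts: [2, 7, 7, 7, 9, 10]
ends:   [7, 10, 11, 11, 12, 15]
s2→1 e7→0 s7→1 s7→2 s7→3 s9→4  — peak 4.

4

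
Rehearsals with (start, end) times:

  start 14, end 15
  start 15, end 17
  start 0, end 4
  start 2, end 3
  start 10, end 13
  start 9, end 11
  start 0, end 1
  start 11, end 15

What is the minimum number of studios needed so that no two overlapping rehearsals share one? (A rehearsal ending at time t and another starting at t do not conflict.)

2

starts: [0, 0, 2, 9, 10, 11, 14, 15]
ends:   [1, 3, 4, 11, 13, 15, 15, 17]
s0→1 s0→2  — peak 2.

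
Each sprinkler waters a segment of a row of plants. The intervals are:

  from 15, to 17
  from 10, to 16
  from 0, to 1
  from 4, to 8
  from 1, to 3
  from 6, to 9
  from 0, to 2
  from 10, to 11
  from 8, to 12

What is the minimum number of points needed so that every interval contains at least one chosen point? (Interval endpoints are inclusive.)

4

Process intervals by earliest right end; each time one isn't hit yet, stab at its right endpoint.
Sorted: [0,1] [0,2] [1,3] [4,8] [6,9] [10,11] [8,12] [10,16] [15,17]
{[0,1],[0,2],[1,3]} hit by 1; {[4,8],[6,9]} hit by 8; {[10,11],[8,12],[10,16]} hit by 11; {[15,17]} hit by 17.
Points: 1, 8, 11, 17 (4 total).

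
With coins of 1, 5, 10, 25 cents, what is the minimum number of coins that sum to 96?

Greedy: take as many of the largest coin as possible, then repeat with the remainder.
96 = 3×25 + 2×10 + 1×1
Total coins = 3 + 2 + 1 = 6

6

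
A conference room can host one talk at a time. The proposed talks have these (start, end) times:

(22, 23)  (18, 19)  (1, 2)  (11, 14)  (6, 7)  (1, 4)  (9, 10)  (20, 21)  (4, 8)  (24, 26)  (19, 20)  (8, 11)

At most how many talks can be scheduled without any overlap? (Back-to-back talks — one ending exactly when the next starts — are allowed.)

By end time: (1,2), (1,4), (6,7), (4,8), (9,10), (8,11), (11,14), (18,19), (19,20), (20,21), (22,23), (24,26).
Pick (1,2); next start ≥ 2 → (6,7); next start ≥ 7 → (9,10); next start ≥ 10 → (11,14); next start ≥ 14 → (18,19); next start ≥ 19 → (19,20); next start ≥ 20 → (20,21); next start ≥ 21 → (22,23); next start ≥ 23 → (24,26).
Selected 9 talks.

9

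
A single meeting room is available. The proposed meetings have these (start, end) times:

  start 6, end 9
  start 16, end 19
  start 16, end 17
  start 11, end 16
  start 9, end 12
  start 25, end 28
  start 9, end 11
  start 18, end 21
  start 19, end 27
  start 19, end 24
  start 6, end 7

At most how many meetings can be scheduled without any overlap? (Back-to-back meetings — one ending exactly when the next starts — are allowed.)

6

Greedy by earliest finish: after sorting by end time, pick each interval compatible with the last pick.
Sorted by end: (6,7)  (6,9)  (9,11)  (9,12)  (11,16)  (16,17)  (16,19)  (18,21)  (19,24)  (19,27)  (25,28)
take (6,7); skip (6,9); take (9,11); skip (9,12); take (11,16); take (16,17); take (18,21); skip (19,27); take (25,28).
Selected 6 meetings.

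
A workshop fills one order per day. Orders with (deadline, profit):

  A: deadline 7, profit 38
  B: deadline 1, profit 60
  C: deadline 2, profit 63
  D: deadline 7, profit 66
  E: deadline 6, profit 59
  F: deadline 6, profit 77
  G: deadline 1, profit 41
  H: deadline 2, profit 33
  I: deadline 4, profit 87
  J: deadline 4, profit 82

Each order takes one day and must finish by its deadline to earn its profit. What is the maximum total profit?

494

By profit: I(d4,87), J(d4,82), F(d6,77), D(d7,66), C(d2,63), B(d1,60), E(d6,59), G(d1,41), A(d7,38), H(d2,33)
I→slot 4; J→slot 3; F→slot 6; D→slot 7; C→slot 2; B→slot 1; E→slot 5; G skipped; A skipped; H skipped.
Profit = 60 + 63 + 82 + 87 + 59 + 77 + 66 = 494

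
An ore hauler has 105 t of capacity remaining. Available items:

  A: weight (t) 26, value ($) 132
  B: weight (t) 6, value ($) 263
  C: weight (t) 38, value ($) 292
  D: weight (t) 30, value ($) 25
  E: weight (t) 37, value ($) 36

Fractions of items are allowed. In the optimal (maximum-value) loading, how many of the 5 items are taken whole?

Order: B (263/6=43.83) > C (292/38=7.68) > A (132/26=5.08) > E (36/37=0.97) > D (25/30=0.83)
Fill: take B (6 @ 263) → take C (38 @ 292) → take A (26 @ 132) → take 35/37 of E → 34.05; 105/105 used.
3 item(s) taken whole; one partial (take 35/37 of E).

3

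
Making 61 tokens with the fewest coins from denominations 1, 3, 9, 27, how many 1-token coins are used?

1

Use the largest denomination that fits, subtract, and repeat.
61 − 2×27→7 − 2×3→1 − 1×1→0
Count of 1: 1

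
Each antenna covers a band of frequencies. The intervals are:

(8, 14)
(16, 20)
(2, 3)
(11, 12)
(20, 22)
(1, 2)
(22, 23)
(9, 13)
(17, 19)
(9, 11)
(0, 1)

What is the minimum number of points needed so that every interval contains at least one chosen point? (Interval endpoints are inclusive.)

5

Process intervals by earliest right end; each time one isn't hit yet, stab at its right endpoint.
Sorted: [0,1] [1,2] [2,3] [9,11] [11,12] [9,13] [8,14] [17,19] [16,20] [20,22] [22,23]
{[0,1],[1,2]} hit by 1; {[2,3]} hit by 3; {[9,11],[11,12],[9,13],[8,14]} hit by 11; {[17,19],[16,20]} hit by 19; {[20,22],[22,23]} hit by 22.
Points: 1, 3, 11, 19, 22 (5 total).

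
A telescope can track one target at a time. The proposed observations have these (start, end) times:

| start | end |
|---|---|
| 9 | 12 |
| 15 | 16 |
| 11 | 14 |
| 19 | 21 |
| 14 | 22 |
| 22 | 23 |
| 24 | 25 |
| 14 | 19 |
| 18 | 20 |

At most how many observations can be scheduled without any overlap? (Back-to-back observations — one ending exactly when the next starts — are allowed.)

5

Sort by end time and greedily take each interval whose start is ≥ the last chosen end.
By end time: (9,12), (11,14), (15,16), (14,19), (18,20), (19,21), (14,22), (22,23), (24,25).
Pick (9,12); next start ≥ 12 → (15,16); next start ≥ 16 → (18,20); next start ≥ 20 → (22,23); next start ≥ 23 → (24,25).
Selected 5 observations.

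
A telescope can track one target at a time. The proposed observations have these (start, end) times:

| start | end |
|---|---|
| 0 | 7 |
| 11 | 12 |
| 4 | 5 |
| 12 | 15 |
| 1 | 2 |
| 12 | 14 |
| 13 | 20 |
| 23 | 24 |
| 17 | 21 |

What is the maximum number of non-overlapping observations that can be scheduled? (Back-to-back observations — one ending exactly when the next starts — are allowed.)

6

Sort by end time and greedily take each interval whose start is ≥ the last chosen end.
By end time: (1,2), (4,5), (0,7), (11,12), (12,14), (12,15), (13,20), (17,21), (23,24).
Pick (1,2); next start ≥ 2 → (4,5); next start ≥ 5 → (11,12); next start ≥ 12 → (12,14); next start ≥ 14 → (17,21); next start ≥ 21 → (23,24).
Selected 6 observations.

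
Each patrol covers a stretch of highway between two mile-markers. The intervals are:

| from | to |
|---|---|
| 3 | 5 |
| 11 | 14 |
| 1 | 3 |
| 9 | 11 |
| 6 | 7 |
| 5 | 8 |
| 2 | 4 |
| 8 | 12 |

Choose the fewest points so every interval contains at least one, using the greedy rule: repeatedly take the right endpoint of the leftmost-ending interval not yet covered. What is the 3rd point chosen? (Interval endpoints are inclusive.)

Sort by right endpoint; whenever an interval is uncovered, place a point at its right end.
By right end: [1,3]  [2,4]  [3,5]  [6,7]  [5,8]  [9,11]  [8,12]  [11,14]
[1,3] uncovered → point at 3; [6,7] uncovered → point at 7; [9,11] uncovered → point at 11.
Points: 3, 7, 11 (3 total).

11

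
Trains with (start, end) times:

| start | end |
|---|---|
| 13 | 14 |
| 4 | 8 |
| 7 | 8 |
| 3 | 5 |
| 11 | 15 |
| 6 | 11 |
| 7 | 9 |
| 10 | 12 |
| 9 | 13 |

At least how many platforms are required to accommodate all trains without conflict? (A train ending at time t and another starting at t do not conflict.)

starts: [3, 4, 6, 7, 7, 9, 10, 11, 13]
ends:   [5, 8, 8, 9, 11, 12, 13, 14, 15]
s3→1 s4→2 e5→1 s6→2 s7→3 s7→4  — peak 4.

4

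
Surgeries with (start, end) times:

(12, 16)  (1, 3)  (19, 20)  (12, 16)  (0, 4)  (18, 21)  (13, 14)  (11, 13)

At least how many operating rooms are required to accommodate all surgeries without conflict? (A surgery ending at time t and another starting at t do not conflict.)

3

Events (time:±→running): 0:+→1 1:+→2 3:-→1 4:-→0 11:+→1 12:+→2 12:+→3 … peak 3.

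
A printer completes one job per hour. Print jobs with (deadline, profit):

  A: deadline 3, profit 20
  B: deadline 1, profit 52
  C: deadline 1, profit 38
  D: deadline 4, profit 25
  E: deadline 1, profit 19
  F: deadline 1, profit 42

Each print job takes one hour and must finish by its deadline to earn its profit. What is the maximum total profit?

Sort by profit descending; place each in the latest free slot ≤ its deadline.
Profit order: B=52 F=42 C=38 D=25 A=20 E=19
Assign: B→slot 1, F skipped, C skipped, D→slot 4, A→slot 3, E skipped.
Slots: [1:B] [3:A] [4:D]
Profit = 52 + 20 + 25 = 97

97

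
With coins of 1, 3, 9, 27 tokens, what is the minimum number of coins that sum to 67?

5

67 = 2×27 + 1×9 + 1×3 + 1×1
Total coins = 2 + 1 + 1 + 1 = 5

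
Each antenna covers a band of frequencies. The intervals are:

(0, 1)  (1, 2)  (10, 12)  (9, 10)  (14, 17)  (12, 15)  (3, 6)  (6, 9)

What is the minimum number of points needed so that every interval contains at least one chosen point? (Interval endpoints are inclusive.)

4

Process intervals by earliest right end; each time one isn't hit yet, stab at its right endpoint.
By right end: [0,1]  [1,2]  [3,6]  [6,9]  [9,10]  [10,12]  [12,15]  [14,17]
[0,1] uncovered → point at 1; [3,6] uncovered → point at 6; [9,10] uncovered → point at 10; [12,15] uncovered → point at 15.
Points: 1, 6, 10, 15 (4 total).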